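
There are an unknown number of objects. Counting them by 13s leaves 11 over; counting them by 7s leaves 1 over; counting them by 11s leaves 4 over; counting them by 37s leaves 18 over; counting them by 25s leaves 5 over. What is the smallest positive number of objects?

The moduli are pairwise coprime; M = 13·7·11·37·25 = 925925.
M/13 = 71225; 71225 ≡ 11 (mod 13); 11·6 ≡ 1, so inverse 6.
M/7 = 132275; 132275 ≡ 3 (mod 7); 3·5 ≡ 1, so inverse 5.
M/11 = 84175; 84175 ≡ 3 (mod 11); 3·4 ≡ 1, so inverse 4.
M/37 = 25025; 25025 ≡ 13 (mod 37); 13·20 ≡ 1, so inverse 20.
M/25 = 37037; 37037 ≡ 12 (mod 25); 12·23 ≡ 1, so inverse 23.
N ≡ 11·71225·6 + 1·132275·5 + 4·84175·4 + 18·25025·20 + 5·37037·23 = 19977280.
19977280 mod 925925 = 532855.

532855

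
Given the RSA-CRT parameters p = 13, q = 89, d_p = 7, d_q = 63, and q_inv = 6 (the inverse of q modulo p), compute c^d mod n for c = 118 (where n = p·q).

664

m₁ = c^(d_p) mod p: c ≡ 1 (mod 13), and 1^7 mod 13 = 1.
m₂ = c^(d_q) mod q: c ≡ 29 (mod 89), and 29^63 mod 89 = 41.
h = q_inv·(m₁ − m₂) mod p = 6·(1 − 41) mod 13 = 7.
m = m₂ + h·q = 41 + 7·89 = 664.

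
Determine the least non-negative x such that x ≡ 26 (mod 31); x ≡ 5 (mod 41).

From x ≡ 26 (mod 31) write x = 26 + 31t. Substituting into x ≡ 5 (mod 41) gives 31t ≡ 20 (mod 41), and since 31⁻¹ ≡ 4 (mod 41), t ≡ 39. Hence x ≡ 26 + 31·39 = 1235 (mod 1271).

1235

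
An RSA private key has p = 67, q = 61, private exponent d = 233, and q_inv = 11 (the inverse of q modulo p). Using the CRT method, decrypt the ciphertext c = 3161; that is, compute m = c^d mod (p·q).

d_p = d mod (p−1) = 233 mod 66 = 35; d_q = d mod (q−1) = 53.
m₁ = c^(d_p) mod p: c ≡ 12 (mod 67), and 12^35 mod 67 = 57.
m₂ = c^(d_q) mod q: c ≡ 50 (mod 61), and 50^53 mod 61 = 50.
h = q_inv·(m₁ − m₂) mod p = 11·(57 − 50) mod 67 = 10.
m = m₂ + h·q = 50 + 10·61 = 660.

660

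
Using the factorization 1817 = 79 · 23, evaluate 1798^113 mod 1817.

Mod 79: 1798 ≡ 60; by Fermat, exponent reduces to 113 mod 78 = 35; 60^35 ≡ 30 (mod 79).
Mod 23: 1798 ≡ 4; by Fermat, exponent reduces to 113 mod 22 = 3; 4^3 ≡ 18 (mod 23).
Combine by CRT: x ≡ 30 (mod 79), x ≡ 18 (mod 23) ⇒ x ≡ 662 (mod 1817).

662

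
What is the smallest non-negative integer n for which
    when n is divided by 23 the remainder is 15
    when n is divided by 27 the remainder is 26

107

From n ≡ 15 (mod 23) write n = 15 + 23t. Substituting into n ≡ 26 (mod 27) gives 23t ≡ 11 (mod 27), and since 23⁻¹ ≡ 20 (mod 27), t ≡ 4. Hence n ≡ 15 + 23·4 = 107 (mod 621).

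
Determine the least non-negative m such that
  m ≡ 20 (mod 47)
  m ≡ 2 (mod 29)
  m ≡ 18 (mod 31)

From m ≡ 20 (mod 47) write m = 20 + 47t. Substituting into m ≡ 2 (mod 29) gives 47t ≡ 11 (mod 29), and since 18⁻¹ ≡ 21 (mod 29), t ≡ 28. Hence m ≡ 20 + 47·28 = 1336 (mod 1363).
From m ≡ 1336 (mod 1363) write m = 1336 + 1363t. Substituting into m ≡ 18 (mod 31) gives 1363t ≡ 15 (mod 31), and since 30⁻¹ ≡ 30 (mod 31), t ≡ 16. Hence m ≡ 1336 + 1363·16 = 23144 (mod 42253).

23144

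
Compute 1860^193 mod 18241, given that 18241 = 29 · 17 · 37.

11924

Mod 29: 1860 ≡ 4; by Fermat, exponent reduces to 193 mod 28 = 25; 4^25 ≡ 5 (mod 29).
Mod 17: 1860 ≡ 7; by Fermat, exponent reduces to 193 mod 16 = 1; 7^1 ≡ 7 (mod 17).
Mod 37: 1860 ≡ 10; by Fermat, exponent reduces to 193 mod 36 = 13; 10^13 ≡ 10 (mod 37).
Combine by CRT: x ≡ 5 (mod 29), x ≡ 7 (mod 17), x ≡ 10 (mod 37) ⇒ x ≡ 11924 (mod 18241).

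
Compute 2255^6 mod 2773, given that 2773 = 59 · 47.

Mod 59: 2255 ≡ 13; 13^6 ≡ 19 (mod 59).
Mod 47: 2255 ≡ 46; 46^6 ≡ 1 (mod 47).
Combine by CRT: x ≡ 19 (mod 59), x ≡ 1 (mod 47) ⇒ x ≡ 1317 (mod 2773).

1317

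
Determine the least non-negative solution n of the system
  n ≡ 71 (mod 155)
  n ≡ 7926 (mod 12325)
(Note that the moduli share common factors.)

254426

gcd(155, 12325) = 5 and 5 | (7926 − 71), so the pair is consistent; merging gives n ≡ 254426 (mod 382075), where 382075 = lcm(155, 12325).
The solution is unique modulo lcm(155, 12325) = 382075.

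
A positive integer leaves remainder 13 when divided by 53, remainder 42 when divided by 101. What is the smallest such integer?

2769

From N ≡ 13 (mod 53) write N = 13 + 53t. Substituting into N ≡ 42 (mod 101) gives 53t ≡ 29 (mod 101), and since 53⁻¹ ≡ 61 (mod 101), t ≡ 52. Hence N ≡ 13 + 53·52 = 2769 (mod 5353).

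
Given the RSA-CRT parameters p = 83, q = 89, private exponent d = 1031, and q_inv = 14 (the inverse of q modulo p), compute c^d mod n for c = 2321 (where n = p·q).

7239

d_p = d mod (p−1) = 1031 mod 82 = 47; d_q = d mod (q−1) = 63.
m₁ = c^(d_p) mod p: c ≡ 80 (mod 83), and 80^47 mod 83 = 18.
m₂ = c^(d_q) mod q: c ≡ 7 (mod 89), and 7^63 mod 89 = 30.
h = q_inv·(m₁ − m₂) mod p = 14·(18 − 30) mod 83 = 81.
m = m₂ + h·q = 30 + 81·89 = 7239.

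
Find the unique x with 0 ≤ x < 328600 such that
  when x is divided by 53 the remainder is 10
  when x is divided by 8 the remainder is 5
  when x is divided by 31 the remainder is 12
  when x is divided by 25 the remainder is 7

201357

The moduli are pairwise coprime; N = 53·8·31·25 = 328600.
N/53 = 6200; 6200 ≡ 52 (mod 53); 52·52 ≡ 1, so inverse 52.
N/8 = 41075; 41075 ≡ 3 (mod 8); 3·3 ≡ 1, so inverse 3.
N/31 = 10600; 10600 ≡ 29 (mod 31); 29·15 ≡ 1, so inverse 15.
N/25 = 13144; 13144 ≡ 19 (mod 25); 19·4 ≡ 1, so inverse 4.
x ≡ 10·6200·52 + 5·41075·3 + 12·10600·15 + 7·13144·4 = 6116157.
6116157 mod 328600 = 201357.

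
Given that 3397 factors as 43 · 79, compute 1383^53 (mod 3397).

209

Mod 43: 1383 ≡ 7; by Fermat, exponent reduces to 53 mod 42 = 11; 7^11 ≡ 37 (mod 43).
Mod 79: 1383 ≡ 40; 40^53 ≡ 51 (mod 79).
Combine by CRT: x ≡ 37 (mod 43), x ≡ 51 (mod 79) ⇒ x ≡ 209 (mod 3397).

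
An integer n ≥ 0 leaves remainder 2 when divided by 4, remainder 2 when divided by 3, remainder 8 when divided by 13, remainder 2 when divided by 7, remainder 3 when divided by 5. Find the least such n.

1178

The moduli are pairwise coprime; M = 4·3·13·7·5 = 5460.
M/4 = 1365; 1365 ≡ 1 (mod 4), inverse 1.
M/3 = 1820; 1820 ≡ 2 (mod 3); 2·2 ≡ 1, so inverse 2.
M/13 = 420; 420 ≡ 4 (mod 13); 4·10 ≡ 1, so inverse 10.
M/7 = 780; 780 ≡ 3 (mod 7); 3·5 ≡ 1, so inverse 5.
M/5 = 1092; 1092 ≡ 2 (mod 5); 2·3 ≡ 1, so inverse 3.
n ≡ 2·1365·1 + 2·1820·2 + 8·420·10 + 2·780·5 + 3·1092·3 = 61238.
61238 mod 5460 = 1178.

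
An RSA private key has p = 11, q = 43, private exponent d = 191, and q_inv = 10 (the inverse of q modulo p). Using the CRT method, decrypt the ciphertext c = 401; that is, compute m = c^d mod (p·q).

368

d_p = d mod (p−1) = 191 mod 10 = 1; d_q = d mod (q−1) = 23.
m₁ = c^(d_p) mod p: c ≡ 5 (mod 11), and 5^1 mod 11 = 5.
m₂ = c^(d_q) mod q: c ≡ 14 (mod 43), and 14^23 mod 43 = 24.
h = q_inv·(m₁ − m₂) mod p = 10·(5 − 24) mod 11 = 8.
m = m₂ + h·q = 24 + 8·43 = 368.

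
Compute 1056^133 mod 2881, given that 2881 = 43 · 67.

Mod 43: 1056 ≡ 24; by Fermat, exponent reduces to 133 mod 42 = 7; 24^7 ≡ 6 (mod 43).
Mod 67: 1056 ≡ 51; by Fermat, exponent reduces to 133 mod 66 = 1; 51^1 ≡ 51 (mod 67).
Combine by CRT: x ≡ 6 (mod 43), x ≡ 51 (mod 67) ⇒ x ≡ 1726 (mod 2881).

1726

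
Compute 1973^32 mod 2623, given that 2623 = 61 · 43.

Mod 61: 1973 ≡ 21; 21^32 ≡ 47 (mod 61).
Mod 43: 1973 ≡ 38; 38^32 ≡ 9 (mod 43).
Combine by CRT: x ≡ 47 (mod 61), x ≡ 9 (mod 43) ⇒ x ≡ 1084 (mod 2623).

1084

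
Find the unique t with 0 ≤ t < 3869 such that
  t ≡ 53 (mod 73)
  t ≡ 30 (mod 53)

2097

From t ≡ 53 (mod 73) write t = 53 + 73s. Substituting into t ≡ 30 (mod 53) gives 73s ≡ 30 (mod 53), and since 20⁻¹ ≡ 8 (mod 53), s ≡ 28. Hence t ≡ 53 + 73·28 = 2097 (mod 3869).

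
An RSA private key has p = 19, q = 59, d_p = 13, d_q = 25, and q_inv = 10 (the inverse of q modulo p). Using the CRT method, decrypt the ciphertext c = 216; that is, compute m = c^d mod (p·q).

m₁ = c^(d_p) mod p: c ≡ 7 (mod 19), and 7^13 mod 19 = 7.
m₂ = c^(d_q) mod q: c ≡ 39 (mod 59), and 39^25 mod 59 = 37.
h = q_inv·(m₁ − m₂) mod p = 10·(7 − 37) mod 19 = 4.
m = m₂ + h·q = 37 + 4·59 = 273.

273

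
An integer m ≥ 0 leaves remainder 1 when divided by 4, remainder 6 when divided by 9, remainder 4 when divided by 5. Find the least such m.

69

The moduli are pairwise coprime; N = 4·9·5 = 180.
N/4 = 45; 45 ≡ 1 (mod 4), inverse 1.
N/9 = 20; 20 ≡ 2 (mod 9); 2·5 ≡ 1, so inverse 5.
N/5 = 36; 36 ≡ 1 (mod 5), inverse 1.
m ≡ 1·45·1 + 6·20·5 + 4·36·1 = 789.
789 mod 180 = 69.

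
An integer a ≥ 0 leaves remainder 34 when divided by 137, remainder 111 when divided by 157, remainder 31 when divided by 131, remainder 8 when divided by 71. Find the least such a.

69517670

From a ≡ 34 (mod 137) write a = 34 + 137t. Substituting into a ≡ 111 (mod 157) gives 137t ≡ 77 (mod 157), and since 137⁻¹ ≡ 102 (mod 157), t ≡ 4. Hence a ≡ 34 + 137·4 = 582 (mod 21509).
From a ≡ 582 (mod 21509) write a = 582 + 21509t. Substituting into a ≡ 31 (mod 131) gives 21509t ≡ 104 (mod 131), and since 25⁻¹ ≡ 21 (mod 131), t ≡ 88. Hence a ≡ 582 + 21509·88 = 1893374 (mod 2817679).
From a ≡ 1893374 (mod 2817679) write a = 1893374 + 2817679t. Substituting into a ≡ 8 (mod 71) gives 2817679t ≡ 62 (mod 71), and since 44⁻¹ ≡ 21 (mod 71), t ≡ 24. Hence a ≡ 1893374 + 2817679·24 = 69517670 (mod 200055209).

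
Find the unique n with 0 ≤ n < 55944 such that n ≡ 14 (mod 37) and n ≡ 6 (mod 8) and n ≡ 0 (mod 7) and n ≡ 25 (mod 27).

Combine the congruences pairwise.
From n ≡ 14 (mod 37) write n = 14 + 37t. Substituting into n ≡ 6 (mod 8) gives 37t ≡ 0 (mod 8), and since 5⁻¹ ≡ 5 (mod 8), t ≡ 0. Hence n ≡ 14 + 37·0 = 14 (mod 296).
From n ≡ 14 (mod 296) write n = 14 + 296t. Substituting into n ≡ 0 (mod 7) gives 296t ≡ 0 (mod 7), and since 2⁻¹ ≡ 4 (mod 7), t ≡ 0. Hence n ≡ 14 + 296·0 = 14 (mod 2072).
From n ≡ 14 (mod 2072) write n = 14 + 2072t. Substituting into n ≡ 25 (mod 27) gives 2072t ≡ 11 (mod 27), and since 20⁻¹ ≡ 23 (mod 27), t ≡ 10. Hence n ≡ 14 + 2072·10 = 20734 (mod 55944).

20734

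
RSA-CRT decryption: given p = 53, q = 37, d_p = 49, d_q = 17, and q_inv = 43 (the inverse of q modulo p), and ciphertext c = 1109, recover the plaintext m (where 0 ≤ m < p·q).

554

m₁ = c^(d_p) mod p: c ≡ 49 (mod 53), and 49^49 mod 53 = 24.
m₂ = c^(d_q) mod q: c ≡ 36 (mod 37), and 36^17 mod 37 = 36.
h = q_inv·(m₁ − m₂) mod p = 43·(24 − 36) mod 53 = 14.
m = m₂ + h·q = 36 + 14·37 = 554.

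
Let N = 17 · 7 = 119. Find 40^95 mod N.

3

Mod 17: 40 ≡ 6; by Fermat, exponent reduces to 95 mod 16 = 15; 6^15 ≡ 3 (mod 17).
Mod 7: 40 ≡ 5; by Fermat, exponent reduces to 95 mod 6 = 5; 5^5 ≡ 3 (mod 7).
Combine by CRT: x ≡ 3 (mod 17), x ≡ 3 (mod 7) ⇒ x ≡ 3 (mod 119).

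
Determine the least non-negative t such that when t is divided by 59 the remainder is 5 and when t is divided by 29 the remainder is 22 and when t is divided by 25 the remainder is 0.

38650

From t ≡ 5 (mod 59) write t = 5 + 59s. Substituting into t ≡ 22 (mod 29) gives 59s ≡ 17 (mod 29), and since 1⁻¹ ≡ 1 (mod 29), s ≡ 17. Hence t ≡ 5 + 59·17 = 1008 (mod 1711).
From t ≡ 1008 (mod 1711) write t = 1008 + 1711s. Substituting into t ≡ 0 (mod 25) gives 1711s ≡ 17 (mod 25), and since 11⁻¹ ≡ 16 (mod 25), s ≡ 22. Hence t ≡ 1008 + 1711·22 = 38650 (mod 42775).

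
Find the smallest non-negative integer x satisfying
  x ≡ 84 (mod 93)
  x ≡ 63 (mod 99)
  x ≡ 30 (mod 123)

Combine the congruences pairwise.
gcd(93, 99) = 3 and 3 | (63 − 84), so the pair is consistent; merging gives x ≡ 1944 (mod 3069), where 3069 = lcm(93, 99).
gcd(3069, 123) = 3 and 3 | (30 − 1944), so the pair is consistent; merging gives x ≡ 100152 (mod 125829), where 125829 = lcm(3069, 123).
The solution is unique modulo lcm(93, 99, 123) = 125829.

100152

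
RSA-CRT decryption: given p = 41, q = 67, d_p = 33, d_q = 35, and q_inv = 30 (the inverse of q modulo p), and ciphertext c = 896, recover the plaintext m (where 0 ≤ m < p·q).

1295

m₁ = c^(d_p) mod p: c ≡ 35 (mod 41), and 35^33 mod 41 = 24.
m₂ = c^(d_q) mod q: c ≡ 25 (mod 67), and 25^35 mod 67 = 22.
h = q_inv·(m₁ − m₂) mod p = 30·(24 − 22) mod 41 = 19.
m = m₂ + h·q = 22 + 19·67 = 1295.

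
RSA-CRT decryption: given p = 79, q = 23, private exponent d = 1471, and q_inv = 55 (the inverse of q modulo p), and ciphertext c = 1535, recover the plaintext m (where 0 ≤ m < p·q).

1615

d_p = d mod (p−1) = 1471 mod 78 = 67; d_q = d mod (q−1) = 19.
m₁ = c^(d_p) mod p: c ≡ 34 (mod 79), and 34^67 mod 79 = 35.
m₂ = c^(d_q) mod q: c ≡ 17 (mod 23), and 17^19 mod 23 = 5.
h = q_inv·(m₁ − m₂) mod p = 55·(35 − 5) mod 79 = 70.
m = m₂ + h·q = 5 + 70·23 = 1615.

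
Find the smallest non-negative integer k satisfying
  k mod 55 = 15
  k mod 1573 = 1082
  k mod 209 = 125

gcd(55, 1573) = 11 and 11 | (1082 − 15), so the pair is consistent; merging gives k ≡ 2655 (mod 7865), where 7865 = lcm(55, 1573).
gcd(7865, 209) = 11 and 11 | (125 − 2655), so the pair is consistent; merging gives k ≡ 26250 (mod 149435), where 149435 = lcm(7865, 209).
The solution is unique modulo lcm(55, 1573, 209) = 149435.

26250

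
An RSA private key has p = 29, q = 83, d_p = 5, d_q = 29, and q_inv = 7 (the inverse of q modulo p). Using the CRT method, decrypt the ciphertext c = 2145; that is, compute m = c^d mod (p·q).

521

m₁ = c^(d_p) mod p: c ≡ 28 (mod 29), and 28^5 mod 29 = 28.
m₂ = c^(d_q) mod q: c ≡ 70 (mod 83), and 70^29 mod 83 = 23.
h = q_inv·(m₁ − m₂) mod p = 7·(28 − 23) mod 29 = 6.
m = m₂ + h·q = 23 + 6·83 = 521.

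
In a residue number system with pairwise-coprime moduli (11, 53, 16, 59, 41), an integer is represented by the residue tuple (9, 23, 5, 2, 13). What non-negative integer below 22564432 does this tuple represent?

From x ≡ 9 (mod 11) write x = 9 + 11t. Substituting into x ≡ 23 (mod 53) gives 11t ≡ 14 (mod 53), and since 11⁻¹ ≡ 29 (mod 53), t ≡ 35. Hence x ≡ 9 + 11·35 = 394 (mod 583).
From x ≡ 394 (mod 583) write x = 394 + 583t. Substituting into x ≡ 5 (mod 16) gives 583t ≡ 11 (mod 16), and since 7⁻¹ ≡ 7 (mod 16), t ≡ 13. Hence x ≡ 394 + 583·13 = 7973 (mod 9328).
From x ≡ 7973 (mod 9328) write x = 7973 + 9328t. Substituting into x ≡ 2 (mod 59) gives 9328t ≡ 53 (mod 59), and since 6⁻¹ ≡ 10 (mod 59), t ≡ 58. Hence x ≡ 7973 + 9328·58 = 548997 (mod 550352).
From x ≡ 548997 (mod 550352) write x = 548997 + 550352t. Substituting into x ≡ 13 (mod 41) gives 550352t ≡ 6 (mod 41), and since 9⁻¹ ≡ 32 (mod 41), t ≡ 28. Hence x ≡ 548997 + 550352·28 = 15958853 (mod 22564432).

15958853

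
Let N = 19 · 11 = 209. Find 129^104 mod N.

Mod 19: 129 ≡ 15; by Fermat, exponent reduces to 104 mod 18 = 14; 15^14 ≡ 17 (mod 19).
Mod 11: 129 ≡ 8; by Fermat, exponent reduces to 104 mod 10 = 4; 8^4 ≡ 4 (mod 11).
Combine by CRT: x ≡ 17 (mod 19), x ≡ 4 (mod 11) ⇒ x ≡ 169 (mod 209).

169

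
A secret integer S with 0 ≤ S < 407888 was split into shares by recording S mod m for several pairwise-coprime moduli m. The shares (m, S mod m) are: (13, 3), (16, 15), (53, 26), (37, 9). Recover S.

The moduli are pairwise coprime; N = 13·16·53·37 = 407888.
N/13 = 31376; 31376 ≡ 7 (mod 13); 7·2 ≡ 1, so inverse 2.
N/16 = 25493; 25493 ≡ 5 (mod 16); 5·13 ≡ 1, so inverse 13.
N/53 = 7696; 7696 ≡ 11 (mod 53); 11·29 ≡ 1, so inverse 29.
N/37 = 11024; 11024 ≡ 35 (mod 37); 35·18 ≡ 1, so inverse 18.
S ≡ 3·31376·2 + 15·25493·13 + 26·7696·29 + 9·11024·18 = 12748063.
12748063 mod 407888 = 103535.

103535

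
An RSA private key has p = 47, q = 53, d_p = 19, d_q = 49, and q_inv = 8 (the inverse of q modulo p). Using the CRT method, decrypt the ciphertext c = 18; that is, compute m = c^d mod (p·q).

2147

m₁ = c^(d_p) mod p: c ≡ 18 (mod 47), and 18^19 mod 47 = 32.
m₂ = c^(d_q) mod q: c ≡ 18 (mod 53), and 18^49 mod 53 = 27.
h = q_inv·(m₁ − m₂) mod p = 8·(32 − 27) mod 47 = 40.
m = m₂ + h·q = 27 + 40·53 = 2147.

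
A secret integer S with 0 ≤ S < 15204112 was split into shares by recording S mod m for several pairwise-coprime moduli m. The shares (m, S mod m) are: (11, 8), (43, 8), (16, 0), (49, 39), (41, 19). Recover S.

7359888

The moduli are pairwise coprime; N = 11·43·16·49·41 = 15204112.
N/11 = 1382192; 1382192 ≡ 9 (mod 11); 9·5 ≡ 1, so inverse 5.
N/43 = 353584; 353584 ≡ 38 (mod 43); 38·17 ≡ 1, so inverse 17.
N/16 = 950257; 950257 ≡ 1 (mod 16), inverse 1.
N/49 = 310288; 310288 ≡ 20 (mod 49); 20·27 ≡ 1, so inverse 27.
N/41 = 370832; 370832 ≡ 28 (mod 41); 28·22 ≡ 1, so inverse 22.
S ≡ 8·1382192·5 + 8·353584·17 + 0·950257·1 + 39·310288·27 + 19·370832·22 = 585116144.
585116144 mod 15204112 = 7359888.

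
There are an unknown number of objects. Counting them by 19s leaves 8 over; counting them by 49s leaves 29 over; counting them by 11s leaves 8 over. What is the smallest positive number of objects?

5860

From N ≡ 8 (mod 19) write N = 8 + 19t. Substituting into N ≡ 29 (mod 49) gives 19t ≡ 21 (mod 49), and since 19⁻¹ ≡ 31 (mod 49), t ≡ 14. Hence N ≡ 8 + 19·14 = 274 (mod 931).
From N ≡ 274 (mod 931) write N = 274 + 931t. Substituting into N ≡ 8 (mod 11) gives 931t ≡ 9 (mod 11), and since 7⁻¹ ≡ 8 (mod 11), t ≡ 6. Hence N ≡ 274 + 931·6 = 5860 (mod 10241).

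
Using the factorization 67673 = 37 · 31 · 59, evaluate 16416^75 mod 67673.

Mod 37: 16416 ≡ 25; by Fermat, exponent reduces to 75 mod 36 = 3; 25^3 ≡ 11 (mod 37).
Mod 31: 16416 ≡ 17; by Fermat, exponent reduces to 75 mod 30 = 15; 17^15 ≡ 30 (mod 31).
Mod 59: 16416 ≡ 14; by Fermat, exponent reduces to 75 mod 58 = 17; 14^17 ≡ 43 (mod 59).
Combine by CRT: x ≡ 11 (mod 37), x ≡ 30 (mod 31), x ≡ 43 (mod 59) ⇒ x ≡ 61875 (mod 67673).

61875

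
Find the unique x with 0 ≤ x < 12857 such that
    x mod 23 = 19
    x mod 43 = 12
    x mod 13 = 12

571

From x ≡ 19 (mod 23) write x = 19 + 23t. Substituting into x ≡ 12 (mod 43) gives 23t ≡ 36 (mod 43), and since 23⁻¹ ≡ 15 (mod 43), t ≡ 24. Hence x ≡ 19 + 23·24 = 571 (mod 989).
From x ≡ 571 (mod 989) write x = 571 + 989t. Substituting into x ≡ 12 (mod 13) gives 989t ≡ 0 (mod 13), and since 1⁻¹ ≡ 1 (mod 13), t ≡ 0. Hence x ≡ 571 + 989·0 = 571 (mod 12857).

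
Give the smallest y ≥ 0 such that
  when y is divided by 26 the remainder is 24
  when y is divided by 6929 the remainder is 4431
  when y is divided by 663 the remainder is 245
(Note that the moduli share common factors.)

260804

gcd(26, 6929) = 13 and 13 | (4431 − 24), so the pair is consistent; merging gives y ≡ 11360 (mod 13858), where 13858 = lcm(26, 6929).
gcd(13858, 663) = 13 and 13 | (245 − 11360), so the pair is consistent; merging gives y ≡ 260804 (mod 706758), where 706758 = lcm(13858, 663).
The solution is unique modulo lcm(26, 6929, 663) = 706758.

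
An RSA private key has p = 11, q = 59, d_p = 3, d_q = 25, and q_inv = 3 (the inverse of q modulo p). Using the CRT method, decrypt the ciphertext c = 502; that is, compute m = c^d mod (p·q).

m₁ = c^(d_p) mod p: c ≡ 7 (mod 11), and 7^3 mod 11 = 2.
m₂ = c^(d_q) mod q: c ≡ 30 (mod 59), and 30^25 mod 59 = 43.
h = q_inv·(m₁ − m₂) mod p = 3·(2 − 43) mod 11 = 9.
m = m₂ + h·q = 43 + 9·59 = 574.

574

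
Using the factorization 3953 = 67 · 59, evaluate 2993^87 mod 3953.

Mod 67: 2993 ≡ 45; by Fermat, exponent reduces to 87 mod 66 = 21; 45^21 ≡ 3 (mod 67).
Mod 59: 2993 ≡ 43; by Fermat, exponent reduces to 87 mod 58 = 29; 43^29 ≡ 58 (mod 59).
Combine by CRT: x ≡ 3 (mod 67), x ≡ 58 (mod 59) ⇒ x ≡ 1946 (mod 3953).

1946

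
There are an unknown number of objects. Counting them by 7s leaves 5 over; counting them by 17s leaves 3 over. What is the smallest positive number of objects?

54

Combine the congruences pairwise.
From N ≡ 5 (mod 7) write N = 5 + 7t. Substituting into N ≡ 3 (mod 17) gives 7t ≡ 15 (mod 17), and since 7⁻¹ ≡ 5 (mod 17), t ≡ 7. Hence N ≡ 5 + 7·7 = 54 (mod 119).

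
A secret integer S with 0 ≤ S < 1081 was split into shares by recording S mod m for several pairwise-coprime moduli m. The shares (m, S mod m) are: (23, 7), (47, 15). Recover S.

720

From S ≡ 7 (mod 23) write S = 7 + 23t. Substituting into S ≡ 15 (mod 47) gives 23t ≡ 8 (mod 47), and since 23⁻¹ ≡ 45 (mod 47), t ≡ 31. Hence S ≡ 7 + 23·31 = 720 (mod 1081).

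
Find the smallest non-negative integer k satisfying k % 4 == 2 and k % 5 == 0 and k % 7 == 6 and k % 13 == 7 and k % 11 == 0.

The moduli are pairwise coprime; N = 4·5·7·13·11 = 20020.
N/4 = 5005; 5005 ≡ 1 (mod 4), inverse 1.
N/5 = 4004; 4004 ≡ 4 (mod 5); 4·4 ≡ 1, so inverse 4.
N/7 = 2860; 2860 ≡ 4 (mod 7); 4·2 ≡ 1, so inverse 2.
N/13 = 1540; 1540 ≡ 6 (mod 13); 6·11 ≡ 1, so inverse 11.
N/11 = 1820; 1820 ≡ 5 (mod 11); 5·9 ≡ 1, so inverse 9.
k ≡ 2·5005·1 + 0·4004·4 + 6·2860·2 + 7·1540·11 + 0·1820·9 = 162910.
162910 mod 20020 = 2750.

2750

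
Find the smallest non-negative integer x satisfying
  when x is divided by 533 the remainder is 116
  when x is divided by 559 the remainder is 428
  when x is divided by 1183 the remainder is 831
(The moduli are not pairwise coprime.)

1895997

gcd(533, 559) = 13 and 13 | (428 − 116), so the pair is consistent; merging gives x ≡ 16639 (mod 22919), where 22919 = lcm(533, 559).
gcd(22919, 1183) = 13 and 13 | (831 − 16639), so the pair is consistent; merging gives x ≡ 1895997 (mod 2085629), where 2085629 = lcm(22919, 1183).
The solution is unique modulo lcm(533, 559, 1183) = 2085629.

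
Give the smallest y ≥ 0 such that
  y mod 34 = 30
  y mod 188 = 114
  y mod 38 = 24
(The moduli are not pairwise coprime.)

gcd(34, 188) = 2 and 2 | (114 − 30), so the pair is consistent; merging gives y ≡ 302 (mod 3196), where 3196 = lcm(34, 188).
gcd(3196, 38) = 2 and 2 | (24 − 302), so the pair is consistent; merging gives y ≡ 51438 (mod 60724), where 60724 = lcm(3196, 38).
The solution is unique modulo lcm(34, 188, 38) = 60724.

51438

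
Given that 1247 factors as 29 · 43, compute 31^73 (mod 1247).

253

Mod 29: 31 ≡ 2; by Fermat, exponent reduces to 73 mod 28 = 17; 2^17 ≡ 21 (mod 29).
Mod 43: 31 ≡ 31; by Fermat, exponent reduces to 73 mod 42 = 31; 31^31 ≡ 38 (mod 43).
Combine by CRT: x ≡ 21 (mod 29), x ≡ 38 (mod 43) ⇒ x ≡ 253 (mod 1247).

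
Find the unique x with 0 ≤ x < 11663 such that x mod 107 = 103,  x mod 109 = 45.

3206

From x ≡ 103 (mod 107) write x = 103 + 107t. Substituting into x ≡ 45 (mod 109) gives 107t ≡ 51 (mod 109), and since 107⁻¹ ≡ 54 (mod 109), t ≡ 29. Hence x ≡ 103 + 107·29 = 3206 (mod 11663).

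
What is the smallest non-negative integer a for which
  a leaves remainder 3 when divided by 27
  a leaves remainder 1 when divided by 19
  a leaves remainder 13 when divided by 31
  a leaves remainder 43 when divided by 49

7050

The moduli are pairwise coprime; N = 27·19·31·49 = 779247.
N/27 = 28861; 28861 ≡ 25 (mod 27); 25·13 ≡ 1, so inverse 13.
N/19 = 41013; 41013 ≡ 11 (mod 19); 11·7 ≡ 1, so inverse 7.
N/31 = 25137; 25137 ≡ 27 (mod 31); 27·23 ≡ 1, so inverse 23.
N/49 = 15903; 15903 ≡ 27 (mod 49); 27·20 ≡ 1, so inverse 20.
a ≡ 3·28861·13 + 1·41013·7 + 13·25137·23 + 43·15903·20 = 22605213.
22605213 mod 779247 = 7050.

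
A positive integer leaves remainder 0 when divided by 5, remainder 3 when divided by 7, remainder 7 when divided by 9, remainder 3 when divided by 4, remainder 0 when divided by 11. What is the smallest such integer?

From a ≡ 0 (mod 5) write a = 0 + 5t. Substituting into a ≡ 3 (mod 7) gives 5t ≡ 3 (mod 7), and since 5⁻¹ ≡ 3 (mod 7), t ≡ 2. Hence a ≡ 0 + 5·2 = 10 (mod 35).
From a ≡ 10 (mod 35) write a = 10 + 35t. Substituting into a ≡ 7 (mod 9) gives 35t ≡ 6 (mod 9), and since 8⁻¹ ≡ 8 (mod 9), t ≡ 3. Hence a ≡ 10 + 35·3 = 115 (mod 315).
From a ≡ 115 (mod 315) write a = 115 + 315t. Substituting into a ≡ 3 (mod 4) gives 315t ≡ 0 (mod 4), and since 3⁻¹ ≡ 3 (mod 4), t ≡ 0. Hence a ≡ 115 + 315·0 = 115 (mod 1260).
From a ≡ 115 (mod 1260) write a = 115 + 1260t. Substituting into a ≡ 0 (mod 11) gives 1260t ≡ 6 (mod 11), and since 6⁻¹ ≡ 2 (mod 11), t ≡ 1. Hence a ≡ 115 + 1260·1 = 1375 (mod 13860).

1375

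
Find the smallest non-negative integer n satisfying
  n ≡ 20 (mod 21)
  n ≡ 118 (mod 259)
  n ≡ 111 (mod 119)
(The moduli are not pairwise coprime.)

7370

gcd(21, 259) = 7 and 7 | (118 − 20), so the pair is consistent; merging gives n ≡ 377 (mod 777), where 777 = lcm(21, 259).
gcd(777, 119) = 7 and 7 | (111 − 377), so the pair is consistent; merging gives n ≡ 7370 (mod 13209), where 13209 = lcm(777, 119).
The solution is unique modulo lcm(21, 259, 119) = 13209.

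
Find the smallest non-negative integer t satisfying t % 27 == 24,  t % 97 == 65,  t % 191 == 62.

From t ≡ 24 (mod 27) write t = 24 + 27s. Substituting into t ≡ 65 (mod 97) gives 27s ≡ 41 (mod 97), and since 27⁻¹ ≡ 18 (mod 97), s ≡ 59. Hence t ≡ 24 + 27·59 = 1617 (mod 2619).
From t ≡ 1617 (mod 2619) write t = 1617 + 2619s. Substituting into t ≡ 62 (mod 191) gives 2619s ≡ 164 (mod 191), and since 136⁻¹ ≡ 125 (mod 191), s ≡ 63. Hence t ≡ 1617 + 2619·63 = 166614 (mod 500229).

166614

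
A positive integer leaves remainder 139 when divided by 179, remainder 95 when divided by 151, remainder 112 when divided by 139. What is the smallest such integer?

841618

Combine the congruences pairwise.
From k ≡ 139 (mod 179) write k = 139 + 179t. Substituting into k ≡ 95 (mod 151) gives 179t ≡ 107 (mod 151), and since 28⁻¹ ≡ 27 (mod 151), t ≡ 20. Hence k ≡ 139 + 179·20 = 3719 (mod 27029).
From k ≡ 3719 (mod 27029) write k = 3719 + 27029t. Substituting into k ≡ 112 (mod 139) gives 27029t ≡ 7 (mod 139), and since 63⁻¹ ≡ 64 (mod 139), t ≡ 31. Hence k ≡ 3719 + 27029·31 = 841618 (mod 3757031).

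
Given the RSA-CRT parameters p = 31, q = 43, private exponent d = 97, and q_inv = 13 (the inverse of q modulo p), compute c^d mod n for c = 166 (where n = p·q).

d_p = d mod (p−1) = 97 mod 30 = 7; d_q = d mod (q−1) = 13.
m₁ = c^(d_p) mod p: c ≡ 11 (mod 31), and 11^7 mod 31 = 13.
m₂ = c^(d_q) mod q: c ≡ 37 (mod 43), and 37^13 mod 43 = 37.
h = q_inv·(m₁ − m₂) mod p = 13·(13 − 37) mod 31 = 29.
m = m₂ + h·q = 37 + 29·43 = 1284.

1284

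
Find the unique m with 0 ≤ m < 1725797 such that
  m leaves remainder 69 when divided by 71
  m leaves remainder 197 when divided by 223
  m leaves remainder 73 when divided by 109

801659

From m ≡ 69 (mod 71) write m = 69 + 71t. Substituting into m ≡ 197 (mod 223) gives 71t ≡ 128 (mod 223), and since 71⁻¹ ≡ 22 (mod 223), t ≡ 140. Hence m ≡ 69 + 71·140 = 10009 (mod 15833).
From m ≡ 10009 (mod 15833) write m = 10009 + 15833t. Substituting into m ≡ 73 (mod 109) gives 15833t ≡ 92 (mod 109), and since 28⁻¹ ≡ 74 (mod 109), t ≡ 50. Hence m ≡ 10009 + 15833·50 = 801659 (mod 1725797).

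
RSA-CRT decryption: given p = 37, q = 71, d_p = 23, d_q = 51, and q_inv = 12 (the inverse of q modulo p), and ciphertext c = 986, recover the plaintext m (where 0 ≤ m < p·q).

m₁ = c^(d_p) mod p: c ≡ 24 (mod 37), and 24^23 mod 37 = 35.
m₂ = c^(d_q) mod q: c ≡ 63 (mod 71), and 63^51 mod 71 = 44.
h = q_inv·(m₁ − m₂) mod p = 12·(35 − 44) mod 37 = 3.
m = m₂ + h·q = 44 + 3·71 = 257.

257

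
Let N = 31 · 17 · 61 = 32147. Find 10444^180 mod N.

Mod 31: 10444 ≡ 28; since 30 | 180, by Fermat 28^180 ≡ 1 (mod 31).
Mod 17: 10444 ≡ 6; by Fermat, exponent reduces to 180 mod 16 = 4; 6^4 ≡ 4 (mod 17).
Mod 61: 10444 ≡ 13; since 60 | 180, by Fermat 13^180 ≡ 1 (mod 61).
Combine by CRT: x ≡ 1 (mod 31), x ≡ 4 (mod 17), x ≡ 1 (mod 61) ⇒ x ≡ 9456 (mod 32147).

9456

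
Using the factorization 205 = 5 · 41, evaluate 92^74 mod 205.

Mod 5: 92 ≡ 2; by Fermat, exponent reduces to 74 mod 4 = 2; 2^2 ≡ 4 (mod 5).
Mod 41: 92 ≡ 10; by Fermat, exponent reduces to 74 mod 40 = 34; 10^34 ≡ 37 (mod 41).
Combine by CRT: x ≡ 4 (mod 5), x ≡ 37 (mod 41) ⇒ x ≡ 119 (mod 205).

119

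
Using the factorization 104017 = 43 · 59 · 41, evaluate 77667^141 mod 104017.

Mod 43: 77667 ≡ 9; by Fermat, exponent reduces to 141 mod 42 = 15; 9^15 ≡ 11 (mod 43).
Mod 59: 77667 ≡ 23; by Fermat, exponent reduces to 141 mod 58 = 25; 23^25 ≡ 44 (mod 59).
Mod 41: 77667 ≡ 13; by Fermat, exponent reduces to 141 mod 40 = 21; 13^21 ≡ 28 (mod 41).
Combine by CRT: x ≡ 11 (mod 43), x ≡ 44 (mod 59), x ≡ 28 (mod 41) ⇒ x ≡ 84119 (mod 104017).

84119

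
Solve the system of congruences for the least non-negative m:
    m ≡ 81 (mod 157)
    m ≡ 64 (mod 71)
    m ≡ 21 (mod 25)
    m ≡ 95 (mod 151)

The moduli are pairwise coprime; N = 157·71·25·151 = 42079925.
N/157 = 268025; 268025 ≡ 26 (mod 157); 26·151 ≡ 1, so inverse 151.
N/71 = 592675; 592675 ≡ 38 (mod 71); 38·43 ≡ 1, so inverse 43.
N/25 = 1683197; 1683197 ≡ 22 (mod 25); 22·8 ≡ 1, so inverse 8.
N/151 = 278675; 278675 ≡ 80 (mod 151); 80·17 ≡ 1, so inverse 17.
m ≡ 81·268025·151 + 64·592675·43 + 21·1683197·8 + 95·278675·17 = 5642092596.
5642092596 mod 42079925 = 3382646.

3382646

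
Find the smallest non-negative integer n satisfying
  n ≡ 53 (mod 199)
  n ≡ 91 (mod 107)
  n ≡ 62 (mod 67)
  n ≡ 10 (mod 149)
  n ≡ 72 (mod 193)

29205675664

The moduli are pairwise coprime; M = 199·107·67·149·193 = 41025627667.
M/199 = 206158933; 206158933 ≡ 107 (mod 199); 107·93 ≡ 1, so inverse 93.
M/107 = 383417081; 383417081 ≡ 22 (mod 107); 22·73 ≡ 1, so inverse 73.
M/67 = 612322801; 612322801 ≡ 19 (mod 67); 19·60 ≡ 1, so inverse 60.
M/149 = 275339783; 275339783 ≡ 1 (mod 149), inverse 1.
M/193 = 212568019; 212568019 ≡ 135 (mod 193); 135·183 ≡ 1, so inverse 183.
n ≡ 53·206158933·93 + 91·383417081·73 + 62·612322801·60 + 10·275339783·1 + 72·212568019·183 = 8644587485734.
8644587485734 mod 41025627667 = 29205675664.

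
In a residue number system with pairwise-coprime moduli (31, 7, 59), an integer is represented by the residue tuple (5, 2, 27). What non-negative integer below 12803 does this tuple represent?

The moduli are pairwise coprime; N = 31·7·59 = 12803.
N/31 = 413; 413 ≡ 10 (mod 31); 10·28 ≡ 1, so inverse 28.
N/7 = 1829; 1829 ≡ 2 (mod 7); 2·4 ≡ 1, so inverse 4.
N/59 = 217; 217 ≡ 40 (mod 59); 40·31 ≡ 1, so inverse 31.
x ≡ 5·413·28 + 2·1829·4 + 27·217·31 = 254081.
254081 mod 12803 = 10824.

10824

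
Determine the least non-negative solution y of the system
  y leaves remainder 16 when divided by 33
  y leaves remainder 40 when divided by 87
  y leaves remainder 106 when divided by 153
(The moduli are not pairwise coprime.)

8827

gcd(33, 87) = 3 and 3 | (40 − 16), so the pair is consistent; merging gives y ≡ 214 (mod 957), where 957 = lcm(33, 87).
gcd(957, 153) = 3 and 3 | (106 − 214), so the pair is consistent; merging gives y ≡ 8827 (mod 48807), where 48807 = lcm(957, 153).
The solution is unique modulo lcm(33, 87, 153) = 48807.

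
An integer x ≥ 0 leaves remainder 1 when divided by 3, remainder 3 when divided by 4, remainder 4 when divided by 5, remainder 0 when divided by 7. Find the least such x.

259

The moduli are pairwise coprime; N = 3·4·5·7 = 420.
N/3 = 140; 140 ≡ 2 (mod 3); 2·2 ≡ 1, so inverse 2.
N/4 = 105; 105 ≡ 1 (mod 4), inverse 1.
N/5 = 84; 84 ≡ 4 (mod 5); 4·4 ≡ 1, so inverse 4.
N/7 = 60; 60 ≡ 4 (mod 7); 4·2 ≡ 1, so inverse 2.
x ≡ 1·140·2 + 3·105·1 + 4·84·4 + 0·60·2 = 1939.
1939 mod 420 = 259.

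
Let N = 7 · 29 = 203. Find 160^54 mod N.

Mod 7: 160 ≡ 6; since 6 | 54, by Fermat 6^54 ≡ 1 (mod 7).
Mod 29: 160 ≡ 15; by Fermat, exponent reduces to 54 mod 28 = 26; 15^26 ≡ 4 (mod 29).
Combine by CRT: x ≡ 1 (mod 7), x ≡ 4 (mod 29) ⇒ x ≡ 120 (mod 203).

120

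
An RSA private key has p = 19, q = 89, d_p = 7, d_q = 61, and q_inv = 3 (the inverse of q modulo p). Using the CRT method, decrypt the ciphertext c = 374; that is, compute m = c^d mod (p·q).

m₁ = c^(d_p) mod p: c ≡ 13 (mod 19), and 13^7 mod 19 = 10.
m₂ = c^(d_q) mod q: c ≡ 18 (mod 89), and 18^61 mod 89 = 79.
h = q_inv·(m₁ − m₂) mod p = 3·(10 − 79) mod 19 = 2.
m = m₂ + h·q = 79 + 2·89 = 257.

257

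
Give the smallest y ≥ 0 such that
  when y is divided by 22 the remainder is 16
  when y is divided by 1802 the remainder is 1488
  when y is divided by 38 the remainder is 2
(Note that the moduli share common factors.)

197906

gcd(22, 1802) = 2 and 2 | (1488 − 16), so the pair is consistent; merging gives y ≡ 19508 (mod 19822), where 19822 = lcm(22, 1802).
gcd(19822, 38) = 2 and 2 | (2 − 19508), so the pair is consistent; merging gives y ≡ 197906 (mod 376618), where 376618 = lcm(19822, 38).
The solution is unique modulo lcm(22, 1802, 38) = 376618.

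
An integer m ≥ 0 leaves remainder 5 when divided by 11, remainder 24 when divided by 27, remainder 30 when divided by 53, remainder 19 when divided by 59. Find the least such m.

312306

The moduli are pairwise coprime; N = 11·27·53·59 = 928719.
N/11 = 84429; 84429 ≡ 4 (mod 11); 4·3 ≡ 1, so inverse 3.
N/27 = 34397; 34397 ≡ 26 (mod 27); 26·26 ≡ 1, so inverse 26.
N/53 = 17523; 17523 ≡ 33 (mod 53); 33·45 ≡ 1, so inverse 45.
N/59 = 15741; 15741 ≡ 47 (mod 59); 47·54 ≡ 1, so inverse 54.
m ≡ 5·84429·3 + 24·34397·26 + 30·17523·45 + 19·15741·54 = 62536479.
62536479 mod 928719 = 312306.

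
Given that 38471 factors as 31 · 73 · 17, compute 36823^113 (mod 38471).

34664

Mod 31: 36823 ≡ 26; by Fermat, exponent reduces to 113 mod 30 = 23; 26^23 ≡ 6 (mod 31).
Mod 73: 36823 ≡ 31; by Fermat, exponent reduces to 113 mod 72 = 41; 31^41 ≡ 62 (mod 73).
Mod 17: 36823 ≡ 1; by Fermat, exponent reduces to 113 mod 16 = 1; 1^1 ≡ 1 (mod 17).
Combine by CRT: x ≡ 6 (mod 31), x ≡ 62 (mod 73), x ≡ 1 (mod 17) ⇒ x ≡ 34664 (mod 38471).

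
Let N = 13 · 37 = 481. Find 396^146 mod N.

10

Mod 13: 396 ≡ 6; by Fermat, exponent reduces to 146 mod 12 = 2; 6^2 ≡ 10 (mod 13).
Mod 37: 396 ≡ 26; by Fermat, exponent reduces to 146 mod 36 = 2; 26^2 ≡ 10 (mod 37).
Combine by CRT: x ≡ 10 (mod 13), x ≡ 10 (mod 37) ⇒ x ≡ 10 (mod 481).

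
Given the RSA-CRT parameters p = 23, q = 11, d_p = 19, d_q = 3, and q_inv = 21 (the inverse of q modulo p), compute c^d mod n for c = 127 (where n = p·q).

m₁ = c^(d_p) mod p: c ≡ 12 (mod 23), and 12^19 mod 23 = 8.
m₂ = c^(d_q) mod q: c ≡ 6 (mod 11), and 6^3 mod 11 = 7.
h = q_inv·(m₁ − m₂) mod p = 21·(8 − 7) mod 23 = 21.
m = m₂ + h·q = 7 + 21·11 = 238.

238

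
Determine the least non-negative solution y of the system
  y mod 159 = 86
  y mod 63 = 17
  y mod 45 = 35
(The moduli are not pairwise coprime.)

gcd(159, 63) = 3 and 3 | (17 − 86), so the pair is consistent; merging gives y ≡ 2789 (mod 3339), where 3339 = lcm(159, 63).
gcd(3339, 45) = 9 and 9 | (35 − 2789), so the pair is consistent; merging gives y ≡ 16145 (mod 16695), where 16695 = lcm(3339, 45).
The solution is unique modulo lcm(159, 63, 45) = 16695.

16145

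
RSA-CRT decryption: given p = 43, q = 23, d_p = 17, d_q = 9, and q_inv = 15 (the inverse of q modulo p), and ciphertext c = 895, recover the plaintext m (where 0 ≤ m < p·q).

477

m₁ = c^(d_p) mod p: c ≡ 35 (mod 43), and 35^17 mod 43 = 4.
m₂ = c^(d_q) mod q: c ≡ 21 (mod 23), and 21^9 mod 23 = 17.
h = q_inv·(m₁ − m₂) mod p = 15·(4 − 17) mod 43 = 20.
m = m₂ + h·q = 17 + 20·23 = 477.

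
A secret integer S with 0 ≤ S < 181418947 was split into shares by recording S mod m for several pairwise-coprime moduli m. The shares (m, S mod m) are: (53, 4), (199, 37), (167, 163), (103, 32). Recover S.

135871864

The moduli are pairwise coprime; N = 53·199·167·103 = 181418947.
N/53 = 3422999; 3422999 ≡ 47 (mod 53); 47·44 ≡ 1, so inverse 44.
N/199 = 911653; 911653 ≡ 34 (mod 199); 34·41 ≡ 1, so inverse 41.
N/167 = 1086341; 1086341 ≡ 6 (mod 167); 6·28 ≡ 1, so inverse 28.
N/103 = 1761349; 1761349 ≡ 49 (mod 103); 49·82 ≡ 1, so inverse 82.
S ≡ 4·3422999·44 + 37·911653·41 + 163·1086341·28 + 32·1761349·82 = 11565265525.
11565265525 mod 181418947 = 135871864.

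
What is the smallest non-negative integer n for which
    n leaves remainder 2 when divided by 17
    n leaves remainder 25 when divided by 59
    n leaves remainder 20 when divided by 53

From n ≡ 2 (mod 17) write n = 2 + 17t. Substituting into n ≡ 25 (mod 59) gives 17t ≡ 23 (mod 59), and since 17⁻¹ ≡ 7 (mod 59), t ≡ 43. Hence n ≡ 2 + 17·43 = 733 (mod 1003).
From n ≡ 733 (mod 1003) write n = 733 + 1003t. Substituting into n ≡ 20 (mod 53) gives 1003t ≡ 29 (mod 53), and since 49⁻¹ ≡ 13 (mod 53), t ≡ 6. Hence n ≡ 733 + 1003·6 = 6751 (mod 53159).

6751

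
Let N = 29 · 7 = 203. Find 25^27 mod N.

Mod 29: 25 ≡ 25; 25^27 ≡ 7 (mod 29).
Mod 7: 25 ≡ 4; by Fermat, exponent reduces to 27 mod 6 = 3; 4^3 ≡ 1 (mod 7).
Combine by CRT: x ≡ 7 (mod 29), x ≡ 1 (mod 7) ⇒ x ≡ 36 (mod 203).

36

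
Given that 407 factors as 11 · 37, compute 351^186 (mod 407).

Mod 11: 351 ≡ 10; by Fermat, exponent reduces to 186 mod 10 = 6; 10^6 ≡ 1 (mod 11).
Mod 37: 351 ≡ 18; by Fermat, exponent reduces to 186 mod 36 = 6; 18^6 ≡ 11 (mod 37).
Combine by CRT: x ≡ 1 (mod 11), x ≡ 11 (mod 37) ⇒ x ≡ 122 (mod 407).

122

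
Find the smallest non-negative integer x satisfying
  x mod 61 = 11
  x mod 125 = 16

4891

From x ≡ 11 (mod 61) write x = 11 + 61t. Substituting into x ≡ 16 (mod 125) gives 61t ≡ 5 (mod 125), and since 61⁻¹ ≡ 41 (mod 125), t ≡ 80. Hence x ≡ 11 + 61·80 = 4891 (mod 7625).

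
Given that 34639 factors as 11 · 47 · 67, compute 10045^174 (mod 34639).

25921

Mod 11: 10045 ≡ 2; by Fermat, exponent reduces to 174 mod 10 = 4; 2^4 ≡ 5 (mod 11).
Mod 47: 10045 ≡ 34; by Fermat, exponent reduces to 174 mod 46 = 36; 34^36 ≡ 24 (mod 47).
Mod 67: 10045 ≡ 62; by Fermat, exponent reduces to 174 mod 66 = 42; 62^42 ≡ 59 (mod 67).
Combine by CRT: x ≡ 5 (mod 11), x ≡ 24 (mod 47), x ≡ 59 (mod 67) ⇒ x ≡ 25921 (mod 34639).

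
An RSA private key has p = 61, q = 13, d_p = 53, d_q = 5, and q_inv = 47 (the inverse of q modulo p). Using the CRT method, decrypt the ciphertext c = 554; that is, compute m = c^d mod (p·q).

m₁ = c^(d_p) mod p: c ≡ 5 (mod 61), and 5^53 mod 61 = 19.
m₂ = c^(d_q) mod q: c ≡ 8 (mod 13), and 8^5 mod 13 = 8.
h = q_inv·(m₁ − m₂) mod p = 47·(19 − 8) mod 61 = 29.
m = m₂ + h·q = 8 + 29·13 = 385.

385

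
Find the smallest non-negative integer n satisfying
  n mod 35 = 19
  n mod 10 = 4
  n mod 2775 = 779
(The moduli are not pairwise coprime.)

gcd(35, 10) = 5 and 5 | (4 − 19), so the pair is consistent; merging gives n ≡ 54 (mod 70), where 70 = lcm(35, 10).
gcd(70, 2775) = 5 and 5 | (779 − 54), so the pair is consistent; merging gives n ≡ 3554 (mod 38850), where 38850 = lcm(70, 2775).
The solution is unique modulo lcm(35, 10, 2775) = 38850.

3554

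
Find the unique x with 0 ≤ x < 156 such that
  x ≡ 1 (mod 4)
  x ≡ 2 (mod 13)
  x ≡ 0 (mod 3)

93

Combine the congruences pairwise.
From x ≡ 1 (mod 4) write x = 1 + 4t. Substituting into x ≡ 2 (mod 13) gives 4t ≡ 1 (mod 13), and since 4⁻¹ ≡ 10 (mod 13), t ≡ 10. Hence x ≡ 1 + 4·10 = 41 (mod 52).
From x ≡ 41 (mod 52) write x = 41 + 52t. Substituting into x ≡ 0 (mod 3) gives 52t ≡ 1 (mod 3), and since 1⁻¹ ≡ 1 (mod 3), t ≡ 1. Hence x ≡ 41 + 52·1 = 93 (mod 156).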